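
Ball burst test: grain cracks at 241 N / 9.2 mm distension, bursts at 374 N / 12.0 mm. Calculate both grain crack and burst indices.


Crack index = 26.2 N/mm
Burst index = 31.2 N/mm

Crack index = 241 / 9.2 = 26.2 N/mm
Burst index = 374 / 12.0 = 31.2 N/mm


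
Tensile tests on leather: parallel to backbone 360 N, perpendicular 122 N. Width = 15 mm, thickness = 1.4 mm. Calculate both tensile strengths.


Area = 15 x 1.4 = 21.0 mm^2
TS (parallel) = 360 / 21.0 = 17.14 N/mm^2
TS (perpendicular) = 122 / 21.0 = 5.81 N/mm^2


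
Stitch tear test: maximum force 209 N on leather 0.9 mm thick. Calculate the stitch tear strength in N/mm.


232.2 N/mm

Stitch tear strength = force / thickness
STS = 209 / 0.9 = 232.2 N/mm


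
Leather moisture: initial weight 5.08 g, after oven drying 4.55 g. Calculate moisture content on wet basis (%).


10.4%


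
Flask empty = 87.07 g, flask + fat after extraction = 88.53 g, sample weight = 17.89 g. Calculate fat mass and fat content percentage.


Fat mass = 1.46 g
Fat content = 8.2%


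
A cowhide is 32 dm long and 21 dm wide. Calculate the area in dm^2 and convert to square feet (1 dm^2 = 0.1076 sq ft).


Area = 32 x 21 = 672 dm^2
Conversion: 672 x 0.1076 = 72.31 sq ft


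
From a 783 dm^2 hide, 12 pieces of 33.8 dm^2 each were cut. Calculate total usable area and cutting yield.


Usable area = 405.6 dm^2
Yield = 51.8%

Total usable = 12 x 33.8 = 405.6 dm^2
Yield = 405.6 / 783 x 100 = 51.8%


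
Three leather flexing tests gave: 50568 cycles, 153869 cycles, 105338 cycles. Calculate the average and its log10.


Average = 103258 cycles
log10 = 5.01

Average = (50568 + 153869 + 105338) / 3 = 103258 cycles
log10(103258) = 5.01


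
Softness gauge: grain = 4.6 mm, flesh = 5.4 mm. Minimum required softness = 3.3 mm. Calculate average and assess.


Average softness = 5.00 mm
Meets requirement: Yes

Average = (4.6 + 5.4) / 2 = 5.00 mm
Minimum = 3.3 mm
Meets requirement: Yes


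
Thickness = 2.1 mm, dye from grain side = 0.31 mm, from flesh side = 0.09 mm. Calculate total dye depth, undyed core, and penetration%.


Total dyed = 0.40 mm
Undyed core = 1.70 mm
Penetration = 19.0%

Total dyed = 0.31 + 0.09 = 0.40 mm
Undyed core = 2.1 - 0.40 = 1.70 mm
Penetration = 0.40 / 2.1 x 100 = 19.0%


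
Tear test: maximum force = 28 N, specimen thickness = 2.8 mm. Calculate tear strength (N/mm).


Tear strength = force / thickness
Tear = 28 / 2.8 = 10.0 N/mm


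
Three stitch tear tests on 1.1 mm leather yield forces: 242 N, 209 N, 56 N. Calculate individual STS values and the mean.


STS1 = 242 / 1.1 = 220.0 N/mm
STS2 = 209 / 1.1 = 190.0 N/mm
STS3 = 56 / 1.1 = 50.9 N/mm
Mean = (220.0 + 190.0 + 50.9) / 3 = 153.6 N/mm


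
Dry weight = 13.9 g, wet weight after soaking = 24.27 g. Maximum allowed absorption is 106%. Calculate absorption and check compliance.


WA = (24.27 - 13.9) / 13.9 x 100 = 74.6%
Maximum allowed: 106%
Compliant: Yes


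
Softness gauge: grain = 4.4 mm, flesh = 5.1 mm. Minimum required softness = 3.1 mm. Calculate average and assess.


Average softness = 4.75 mm
Meets requirement: Yes


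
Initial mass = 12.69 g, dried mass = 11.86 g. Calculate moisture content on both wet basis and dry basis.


Moisture lost = 12.69 - 11.86 = 0.83 g
Wet basis MC = 0.83 / 12.69 x 100 = 6.5%
Dry basis MC = 0.83 / 11.86 x 100 = 7.0%


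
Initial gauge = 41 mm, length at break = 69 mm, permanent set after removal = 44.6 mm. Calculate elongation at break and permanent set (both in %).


Elongation at break = (69 - 41) / 41 x 100 = 68.3%
Permanent set = (44.6 - 41) / 41 x 100 = 8.8%


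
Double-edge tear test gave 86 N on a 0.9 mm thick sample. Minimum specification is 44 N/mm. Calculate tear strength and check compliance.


Tear strength = 95.6 N/mm
Compliant: Yes

Tear strength = 86 / 0.9 = 95.6 N/mm
Required minimum = 44 N/mm
Compliant: Yes


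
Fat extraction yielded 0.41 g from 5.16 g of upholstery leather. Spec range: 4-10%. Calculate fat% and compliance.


Fat% = 0.41 / 5.16 x 100 = 7.9%
Spec range: 4-10%
Compliant: Yes


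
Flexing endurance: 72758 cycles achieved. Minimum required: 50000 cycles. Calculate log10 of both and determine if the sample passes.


Achieved: log10 = 4.86
Required: log10 = 4.70
Passes: Yes

log10(72758) = 4.86
log10(50000) = 4.70
Passes: Yes


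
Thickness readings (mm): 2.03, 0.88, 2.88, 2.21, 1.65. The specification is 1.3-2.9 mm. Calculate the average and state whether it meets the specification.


Average = 1.93 mm
Within specification: Yes


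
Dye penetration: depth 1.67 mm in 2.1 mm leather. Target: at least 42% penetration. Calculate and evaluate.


Penetration = 79.5%
Meets target: Yes

Penetration = 1.67 / 2.1 x 100 = 79.5%
Target: 42%
Meets target: Yes


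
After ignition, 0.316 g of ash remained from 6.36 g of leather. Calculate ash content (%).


4.97%

Ash% = 0.316 / 6.36 x 100
Ash% = 4.97%


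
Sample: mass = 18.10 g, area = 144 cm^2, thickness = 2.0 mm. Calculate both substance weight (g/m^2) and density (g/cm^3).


SW = 18.10 / 144 x 10000 = 1256.9 g/m^2
Volume = 144 x 2.0 / 10 = 28.80 cm^3
Density = 18.10 / 28.80 = 0.628 g/cm^3


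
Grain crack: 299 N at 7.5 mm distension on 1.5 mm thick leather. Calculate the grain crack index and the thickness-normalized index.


Crack index = 39.9 N/mm
Normalized index = 26.6 N/mm per mm


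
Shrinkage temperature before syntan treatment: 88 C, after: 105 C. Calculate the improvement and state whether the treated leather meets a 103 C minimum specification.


Improvement = 17 C
Meets 103 C spec: Yes


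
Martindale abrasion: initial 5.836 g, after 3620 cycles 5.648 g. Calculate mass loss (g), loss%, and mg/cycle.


Loss = 5.836 - 5.648 = 0.188 g
Loss% = 0.188 / 5.836 x 100 = 3.22%
Rate = 0.188 / 3620 x 1000 = 0.052 mg/cycle


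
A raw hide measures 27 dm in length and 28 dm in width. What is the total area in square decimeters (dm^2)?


Area = length x width
Area = 27 x 28 = 756 dm^2


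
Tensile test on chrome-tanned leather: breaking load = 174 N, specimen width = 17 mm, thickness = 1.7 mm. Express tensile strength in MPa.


Cross-section = 17 x 1.7 = 28.9 mm^2
TS = 174 / 28.9 = 6.02 MPa
(1 N/mm^2 = 1 MPa)


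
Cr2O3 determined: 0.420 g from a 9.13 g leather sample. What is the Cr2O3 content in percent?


Cr2O3% = 0.420 / 9.13 x 100
Cr2O3% = 4.60%


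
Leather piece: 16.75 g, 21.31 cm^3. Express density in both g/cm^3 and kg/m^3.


0.786 g/cm^3
786 kg/m^3


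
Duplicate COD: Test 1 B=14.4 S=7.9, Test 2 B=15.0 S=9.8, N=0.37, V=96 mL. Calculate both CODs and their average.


COD1 = 200.4 mg/L
COD2 = 160.3 mg/L
Average = 180.4 mg/L


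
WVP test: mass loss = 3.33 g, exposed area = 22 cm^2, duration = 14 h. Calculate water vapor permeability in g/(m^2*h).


WVP = mass_loss / (area x time) x 10000
WVP = 3.33 / (22 x 14) x 10000
WVP = 3.33 / 308 x 10000 = 108.12 g/(m^2*h)


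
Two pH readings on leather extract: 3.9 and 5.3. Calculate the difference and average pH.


Difference = |3.9 - 5.3| = 1.4
Average = (3.9 + 5.3) / 2 = 4.60


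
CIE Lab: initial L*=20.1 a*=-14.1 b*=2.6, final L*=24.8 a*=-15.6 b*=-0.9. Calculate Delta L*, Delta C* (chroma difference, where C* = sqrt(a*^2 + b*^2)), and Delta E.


Delta L* = 4.7
Delta C* = 1.29
Delta E = 6.05

Delta L* = 24.8 - 20.1 = 4.7
C1* = sqrt((-14.1)^2 + (2.6)^2) = 14.338
C2* = sqrt((-15.6)^2 + (-0.9)^2) = 15.626
Delta C* = 15.626 - 14.338 = 1.29
Delta E = sqrt((4.7)^2 + (-1.5)^2 + (-3.5)^2) = 6.05


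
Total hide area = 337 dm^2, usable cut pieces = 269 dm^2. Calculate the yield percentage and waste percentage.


Yield = 269 / 337 x 100 = 79.8%
Waste = 337 - 269 = 68 dm^2
Waste% = 100 - 79.8 = 20.2%


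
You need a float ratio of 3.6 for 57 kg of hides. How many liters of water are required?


205.2 L

Water = hide weight x target ratio
Water = 57 x 3.6 = 205.2 L


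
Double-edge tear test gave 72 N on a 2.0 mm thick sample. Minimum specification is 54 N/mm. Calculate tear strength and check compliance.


Tear strength = 36.0 N/mm
Compliant: No

Tear strength = 72 / 2.0 = 36.0 N/mm
Required minimum = 54 N/mm
Compliant: No


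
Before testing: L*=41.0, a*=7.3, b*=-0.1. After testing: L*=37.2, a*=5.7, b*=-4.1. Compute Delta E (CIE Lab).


Delta E = 5.74

dL = 37.2 - 41.0 = -3.8
da = 5.7 - 7.3 = -1.6
db = -4.1 - (-0.1) = -4.0
dE = sqrt((-3.8)^2 + (-1.6)^2 + (-4.0)^2) = 5.74


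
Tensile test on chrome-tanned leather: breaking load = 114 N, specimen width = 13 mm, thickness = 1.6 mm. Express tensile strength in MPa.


5.48 MPa

Cross-section = 13 x 1.6 = 20.8 mm^2
TS = 114 / 20.8 = 5.48 MPa
(1 N/mm^2 = 1 MPa)


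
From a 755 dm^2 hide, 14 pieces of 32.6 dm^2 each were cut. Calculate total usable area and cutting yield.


Total usable = 14 x 32.6 = 456.4 dm^2
Yield = 456.4 / 755 x 100 = 60.5%


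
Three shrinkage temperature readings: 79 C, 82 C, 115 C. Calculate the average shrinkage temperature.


92.0 C


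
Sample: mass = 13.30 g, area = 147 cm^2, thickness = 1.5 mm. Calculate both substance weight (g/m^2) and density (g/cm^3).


Substance weight = 904.8 g/m^2
Density = 0.603 g/cm^3


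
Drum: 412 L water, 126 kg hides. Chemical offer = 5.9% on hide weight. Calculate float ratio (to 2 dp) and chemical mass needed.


Float ratio = 412 / 126 = 3.27
Chemical = 126 x 5.9 / 100 = 7.434 kg


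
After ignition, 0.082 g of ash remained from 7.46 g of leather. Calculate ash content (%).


Ash% = 0.082 / 7.46 x 100
Ash% = 1.10%


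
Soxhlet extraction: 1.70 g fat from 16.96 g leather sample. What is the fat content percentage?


Fat content = 1.70 / 16.96 x 100
Fat = 10.0%


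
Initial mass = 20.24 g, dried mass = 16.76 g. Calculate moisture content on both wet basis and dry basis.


Wet basis = 17.2%
Dry basis = 20.8%


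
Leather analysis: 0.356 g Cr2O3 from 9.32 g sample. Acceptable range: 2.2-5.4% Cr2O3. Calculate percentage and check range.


Cr2O3% = 0.356 / 9.32 x 100 = 3.82%
Acceptable range: 2.2 to 5.4%
Within range: Yes


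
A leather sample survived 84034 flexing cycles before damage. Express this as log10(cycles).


log10(84034) = 4.92


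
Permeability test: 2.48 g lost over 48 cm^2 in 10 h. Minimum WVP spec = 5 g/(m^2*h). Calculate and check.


WVP = 2.48 / (48 x 10) x 10000 = 51.67 g/(m^2*h)
Minimum: 5 g/(m^2*h)
Meets spec: Yes


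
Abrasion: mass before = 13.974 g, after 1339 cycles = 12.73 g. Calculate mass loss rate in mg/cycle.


Mass loss = 13.974 - 12.73 = 1.244 g
Rate = 1.244 / 1339 x 1000 = 0.929 mg/cycle


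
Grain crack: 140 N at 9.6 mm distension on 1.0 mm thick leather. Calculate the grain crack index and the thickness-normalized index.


Crack index = 140 / 9.6 = 14.6 N/mm
Normalized = 14.6 / 1.0 = 14.6 N/mm per mm


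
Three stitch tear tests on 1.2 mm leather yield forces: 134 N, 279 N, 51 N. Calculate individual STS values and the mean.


STS1 = 134 / 1.2 = 111.7 N/mm
STS2 = 279 / 1.2 = 232.5 N/mm
STS3 = 51 / 1.2 = 42.5 N/mm
Mean = (111.7 + 232.5 + 42.5) / 3 = 128.9 N/mm


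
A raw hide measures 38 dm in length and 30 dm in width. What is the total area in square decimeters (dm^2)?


Area = length x width
Area = 38 x 30 = 1140 dm^2


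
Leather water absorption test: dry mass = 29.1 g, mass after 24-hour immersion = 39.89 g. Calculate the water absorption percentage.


37.1%


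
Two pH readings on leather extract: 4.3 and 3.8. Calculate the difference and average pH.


Difference = |4.3 - 3.8| = 0.5
Average = (4.3 + 3.8) / 2 = 4.05


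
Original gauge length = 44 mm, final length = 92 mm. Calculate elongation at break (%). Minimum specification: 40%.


Extension = 92 - 44 = 48 mm
Elongation = 48 / 44 x 100 = 109.1%
Minimum required: 40%
Meets specification: Yes


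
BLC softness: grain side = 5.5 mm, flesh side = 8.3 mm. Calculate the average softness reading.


6.90 mm


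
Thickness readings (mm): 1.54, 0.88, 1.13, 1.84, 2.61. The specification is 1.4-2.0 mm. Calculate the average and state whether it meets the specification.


Average = 1.60 mm
Within specification: Yes

Sum = 8.00
Average = 8.00 / 5 = 1.60 mm
Specification range: 1.4 to 2.0 mm
Within spec: Yes


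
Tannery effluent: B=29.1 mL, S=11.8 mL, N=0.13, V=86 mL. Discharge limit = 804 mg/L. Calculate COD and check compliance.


COD = (29.1 - 11.8) x 0.13 x 8000 / 86 = 209.2 mg/L
Limit: 804 mg/L
Compliant: Yes


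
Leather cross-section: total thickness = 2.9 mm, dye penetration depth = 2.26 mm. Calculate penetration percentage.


77.9%

Penetration% = 2.26 / 2.9 x 100
Penetration = 77.9%


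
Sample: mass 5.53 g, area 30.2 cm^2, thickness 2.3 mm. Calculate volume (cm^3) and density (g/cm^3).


Thickness in cm = 2.3 / 10 = 0.23 cm
Volume = 30.2 x 0.23 = 6.946 cm^3
Density = 5.53 / 6.946 = 0.796 g/cm^3


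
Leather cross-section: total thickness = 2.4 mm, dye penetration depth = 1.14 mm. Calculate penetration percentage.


Penetration% = 1.14 / 2.4 x 100
Penetration = 47.5%


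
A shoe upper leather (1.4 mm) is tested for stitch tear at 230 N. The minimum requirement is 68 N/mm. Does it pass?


STS = 164.3 N/mm
Passes: Yes

STS = 230 / 1.4 = 164.3 N/mm
Minimum required: 68 N/mm
Passes: Yes


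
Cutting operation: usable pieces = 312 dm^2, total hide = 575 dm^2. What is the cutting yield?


Yield = usable / total x 100
Yield = 312 / 575 x 100 = 54.3%


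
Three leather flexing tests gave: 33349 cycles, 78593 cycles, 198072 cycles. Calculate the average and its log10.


Average = (33349 + 78593 + 198072) / 3 = 103338 cycles
log10(103338) = 5.01


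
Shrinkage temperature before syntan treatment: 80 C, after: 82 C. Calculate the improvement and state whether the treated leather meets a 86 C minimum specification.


Improvement = 2 C
Meets 86 C spec: No


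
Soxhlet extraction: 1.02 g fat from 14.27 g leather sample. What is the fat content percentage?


7.1%

Fat content = 1.02 / 14.27 x 100
Fat = 7.1%


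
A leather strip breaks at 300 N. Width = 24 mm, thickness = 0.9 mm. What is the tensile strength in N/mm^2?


Cross-sectional area = 24 x 0.9 = 21.6 mm^2
Tensile strength = 300 / 21.6 = 13.89 N/mm^2


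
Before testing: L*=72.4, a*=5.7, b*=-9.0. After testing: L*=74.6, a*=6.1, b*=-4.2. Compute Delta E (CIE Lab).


Delta E = 5.30


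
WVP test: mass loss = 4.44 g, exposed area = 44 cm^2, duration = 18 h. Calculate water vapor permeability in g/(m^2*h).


56.06 g/(m^2*h)

WVP = mass_loss / (area x time) x 10000
WVP = 4.44 / (44 x 18) x 10000
WVP = 4.44 / 792 x 10000 = 56.06 g/(m^2*h)


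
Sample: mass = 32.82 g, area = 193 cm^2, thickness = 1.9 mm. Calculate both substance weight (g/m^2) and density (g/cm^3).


Substance weight = 1700.5 g/m^2
Density = 0.895 g/cm^3

SW = 32.82 / 193 x 10000 = 1700.5 g/m^2
Volume = 193 x 1.9 / 10 = 36.67 cm^3
Density = 32.82 / 36.67 = 0.895 g/cm^3


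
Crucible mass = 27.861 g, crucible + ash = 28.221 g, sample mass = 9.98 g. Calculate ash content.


Ash mass = 0.360 g
Ash content = 3.61%

Ash mass = 28.221 - 27.861 = 0.360 g
Ash% = 0.360 / 9.98 x 100 = 3.61%


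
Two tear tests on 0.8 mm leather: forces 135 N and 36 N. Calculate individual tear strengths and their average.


Tear 1 = 135 / 0.8 = 168.8 N/mm
Tear 2 = 36 / 0.8 = 45.0 N/mm
Average = (168.8 + 45.0) / 2 = 106.9 N/mm


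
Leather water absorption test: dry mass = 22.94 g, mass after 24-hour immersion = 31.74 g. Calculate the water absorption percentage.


38.4%


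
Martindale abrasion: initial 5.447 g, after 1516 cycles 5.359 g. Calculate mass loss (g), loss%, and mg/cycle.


Mass loss = 0.088 g
Loss = 1.62%
Rate = 0.058 mg/cycle

Loss = 5.447 - 5.359 = 0.088 g
Loss% = 0.088 / 5.447 x 100 = 1.62%
Rate = 0.088 / 1516 x 1000 = 0.058 mg/cycle


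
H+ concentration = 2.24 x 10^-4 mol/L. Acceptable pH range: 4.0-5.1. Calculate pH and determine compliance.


pH = 3.65
Compliant: No


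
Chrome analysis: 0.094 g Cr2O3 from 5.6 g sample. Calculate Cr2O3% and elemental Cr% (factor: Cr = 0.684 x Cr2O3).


Cr2O3 = 1.68%
Cr = 1.15%

Cr2O3% = 0.094 / 5.6 x 100 = 1.68%
Cr% = 1.68 x 0.684 = 1.15%


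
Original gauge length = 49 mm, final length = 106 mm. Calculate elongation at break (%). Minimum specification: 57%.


Extension = 106 - 49 = 57 mm
Elongation = 57 / 49 x 100 = 116.3%
Minimum required: 57%
Meets specification: Yes


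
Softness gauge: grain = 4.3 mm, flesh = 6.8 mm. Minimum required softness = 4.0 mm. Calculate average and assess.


Average = (4.3 + 6.8) / 2 = 5.55 mm
Minimum = 4.0 mm
Meets requirement: Yes


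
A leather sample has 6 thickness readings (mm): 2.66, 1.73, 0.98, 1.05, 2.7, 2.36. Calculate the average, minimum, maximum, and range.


Average = 1.91 mm
Min = 0.98 mm
Max = 2.7 mm
Range = 1.72 mm


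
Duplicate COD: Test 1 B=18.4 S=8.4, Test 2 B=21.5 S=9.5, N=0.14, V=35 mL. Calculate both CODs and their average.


COD1 = (18.4 - 8.4) x 0.14 x 8000 / 35 = 320.0 mg/L
COD2 = (21.5 - 9.5) x 0.14 x 8000 / 35 = 384.0 mg/L
Average = (320.0 + 384.0) / 2 = 352.0 mg/L


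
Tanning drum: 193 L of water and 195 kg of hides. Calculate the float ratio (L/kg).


Float ratio = water / hide weight
Ratio = 193 / 195 = 1.0


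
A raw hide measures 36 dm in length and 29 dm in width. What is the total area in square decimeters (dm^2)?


1044 dm^2


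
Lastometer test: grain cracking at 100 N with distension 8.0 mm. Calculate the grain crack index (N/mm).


Grain crack index = force / distension
Index = 100 / 8.0 = 12.5 N/mm


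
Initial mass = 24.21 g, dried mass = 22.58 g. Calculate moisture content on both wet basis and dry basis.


Moisture lost = 24.21 - 22.58 = 1.63 g
Wet basis MC = 1.63 / 24.21 x 100 = 6.7%
Dry basis MC = 1.63 / 22.58 x 100 = 7.2%


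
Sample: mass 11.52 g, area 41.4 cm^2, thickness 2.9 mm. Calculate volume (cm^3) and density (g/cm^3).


Thickness in cm = 2.9 / 10 = 0.29 cm
Volume = 41.4 x 0.29 = 12.006 cm^3
Density = 11.52 / 12.006 = 0.960 g/cm^3


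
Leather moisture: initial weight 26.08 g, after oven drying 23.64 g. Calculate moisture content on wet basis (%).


9.4%


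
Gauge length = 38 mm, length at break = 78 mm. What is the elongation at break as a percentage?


Extension = 78 - 38 = 40 mm
Elongation = 40 / 38 x 100 = 105.3%


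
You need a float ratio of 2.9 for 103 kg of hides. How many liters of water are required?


Water = hide weight x target ratio
Water = 103 x 2.9 = 298.7 L


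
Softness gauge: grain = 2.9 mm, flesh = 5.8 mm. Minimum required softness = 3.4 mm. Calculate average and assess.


Average softness = 4.35 mm
Meets requirement: Yes


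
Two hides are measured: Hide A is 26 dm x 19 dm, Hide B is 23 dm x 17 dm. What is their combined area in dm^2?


885 dm^2


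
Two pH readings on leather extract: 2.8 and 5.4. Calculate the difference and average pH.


Difference = 2.6
Average pH = 4.10

Difference = |2.8 - 5.4| = 2.6
Average = (2.8 + 5.4) / 2 = 4.10


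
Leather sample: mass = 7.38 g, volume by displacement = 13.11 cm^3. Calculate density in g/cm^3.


0.563 g/cm^3


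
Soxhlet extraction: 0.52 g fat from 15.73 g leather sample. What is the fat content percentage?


3.3%


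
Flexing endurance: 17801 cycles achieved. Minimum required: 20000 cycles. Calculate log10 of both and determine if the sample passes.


Achieved: log10 = 4.25
Required: log10 = 4.30
Passes: No

log10(17801) = 4.25
log10(20000) = 4.30
Passes: No


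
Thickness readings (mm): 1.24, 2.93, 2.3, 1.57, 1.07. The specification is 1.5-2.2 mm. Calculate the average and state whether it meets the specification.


Sum = 9.11
Average = 9.11 / 5 = 1.82 mm
Specification range: 1.5 to 2.2 mm
Within spec: Yes


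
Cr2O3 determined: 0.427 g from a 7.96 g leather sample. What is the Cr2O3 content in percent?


5.36%

Cr2O3% = 0.427 / 7.96 x 100
Cr2O3% = 5.36%


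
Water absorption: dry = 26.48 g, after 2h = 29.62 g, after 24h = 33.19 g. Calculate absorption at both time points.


2h absorption = 11.9%
24h absorption = 25.3%


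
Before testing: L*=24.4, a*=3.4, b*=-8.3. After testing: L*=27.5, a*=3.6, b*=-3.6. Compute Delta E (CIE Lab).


dL = 27.5 - 24.4 = 3.1
da = 3.6 - 3.4 = 0.2
db = -3.6 - (-8.3) = 4.7
dE = sqrt((3.1)^2 + (0.2)^2 + (4.7)^2) = 5.63


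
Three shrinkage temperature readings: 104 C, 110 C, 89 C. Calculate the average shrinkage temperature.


Average = (104 + 110 + 89) / 3
Average = 303 / 3 = 101.0 C


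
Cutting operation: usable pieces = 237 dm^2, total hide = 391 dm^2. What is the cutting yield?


60.6%

Yield = usable / total x 100
Yield = 237 / 391 x 100 = 60.6%


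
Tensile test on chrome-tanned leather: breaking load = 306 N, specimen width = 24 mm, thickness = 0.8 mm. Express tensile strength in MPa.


15.94 MPa

Cross-section = 24 x 0.8 = 19.2 mm^2
TS = 306 / 19.2 = 15.94 MPa
(1 N/mm^2 = 1 MPa)


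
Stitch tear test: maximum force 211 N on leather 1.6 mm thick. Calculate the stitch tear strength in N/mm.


Stitch tear strength = force / thickness
STS = 211 / 1.6 = 131.9 N/mm


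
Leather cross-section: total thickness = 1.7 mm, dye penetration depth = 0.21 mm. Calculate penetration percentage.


12.4%

Penetration% = 0.21 / 1.7 x 100
Penetration = 12.4%


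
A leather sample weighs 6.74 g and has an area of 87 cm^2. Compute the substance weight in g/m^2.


774.7 g/m^2

Substance weight = mass / area x 10000
SW = 6.74 / 87 x 10000
SW = 774.7 g/m^2


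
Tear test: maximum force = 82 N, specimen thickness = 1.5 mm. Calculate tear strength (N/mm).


Tear strength = force / thickness
Tear = 82 / 1.5 = 54.7 N/mm


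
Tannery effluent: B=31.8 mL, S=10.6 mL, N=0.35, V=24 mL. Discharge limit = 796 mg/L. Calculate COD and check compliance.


COD = 2473.3 mg/L
Compliant: No


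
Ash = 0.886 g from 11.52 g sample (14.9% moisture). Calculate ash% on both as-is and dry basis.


As-is ash% = 0.886 / 11.52 x 100 = 7.69%
Dry mass = 11.52 x (100 - 14.9) / 100 = 9.80352 g
Dry-basis ash% = 0.886 / 9.80352 x 100 = 9.04%


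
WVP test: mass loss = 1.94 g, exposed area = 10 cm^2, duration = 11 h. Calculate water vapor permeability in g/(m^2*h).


WVP = mass_loss / (area x time) x 10000
WVP = 1.94 / (10 x 11) x 10000
WVP = 1.94 / 110 x 10000 = 176.36 g/(m^2*h)


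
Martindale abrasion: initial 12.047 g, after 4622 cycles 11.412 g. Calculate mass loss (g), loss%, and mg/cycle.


Loss = 12.047 - 11.412 = 0.635 g
Loss% = 0.635 / 12.047 x 100 = 5.27%
Rate = 0.635 / 4622 x 1000 = 0.137 mg/cycle


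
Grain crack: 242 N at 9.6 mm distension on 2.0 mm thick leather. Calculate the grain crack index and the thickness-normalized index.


Crack index = 25.2 N/mm
Normalized index = 12.6 N/mm per mm

Crack index = 242 / 9.6 = 25.2 N/mm
Normalized = 25.2 / 2.0 = 12.6 N/mm per mm


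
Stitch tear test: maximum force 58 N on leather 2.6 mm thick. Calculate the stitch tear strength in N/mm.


22.3 N/mm


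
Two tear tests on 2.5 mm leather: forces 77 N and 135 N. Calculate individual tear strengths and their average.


Tear 1 = 77 / 2.5 = 30.8 N/mm
Tear 2 = 135 / 2.5 = 54.0 N/mm
Average = (30.8 + 54.0) / 2 = 42.4 N/mm


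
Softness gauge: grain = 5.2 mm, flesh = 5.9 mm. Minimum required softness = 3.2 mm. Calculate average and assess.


Average softness = 5.55 mm
Meets requirement: Yes

Average = (5.2 + 5.9) / 2 = 5.55 mm
Minimum = 3.2 mm
Meets requirement: Yes


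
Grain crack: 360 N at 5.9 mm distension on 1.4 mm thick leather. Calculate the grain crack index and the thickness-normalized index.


Crack index = 61.0 N/mm
Normalized index = 43.6 N/mm per mm

Crack index = 360 / 5.9 = 61.0 N/mm
Normalized = 61.0 / 1.4 = 43.6 N/mm per mm


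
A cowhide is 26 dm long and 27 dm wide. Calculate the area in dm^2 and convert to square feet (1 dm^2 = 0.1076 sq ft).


702 dm^2
75.54 sq ft

Area = 26 x 27 = 702 dm^2
Conversion: 702 x 0.1076 = 75.54 sq ft


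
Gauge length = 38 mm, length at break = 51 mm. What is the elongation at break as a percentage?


Extension = 51 - 38 = 13 mm
Elongation = 13 / 38 x 100 = 34.2%


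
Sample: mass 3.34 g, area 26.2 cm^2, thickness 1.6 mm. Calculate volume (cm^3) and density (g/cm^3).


Thickness in cm = 1.6 / 10 = 0.16 cm
Volume = 26.2 x 0.16 = 4.192 cm^3
Density = 3.34 / 4.192 = 0.797 g/cm^3


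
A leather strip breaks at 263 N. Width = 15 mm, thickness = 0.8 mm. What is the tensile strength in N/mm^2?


21.92 N/mm^2

Cross-sectional area = 15 x 0.8 = 12.0 mm^2
Tensile strength = 263 / 12.0 = 21.92 N/mm^2


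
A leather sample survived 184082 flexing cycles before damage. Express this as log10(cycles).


log10(184082) = 5.27


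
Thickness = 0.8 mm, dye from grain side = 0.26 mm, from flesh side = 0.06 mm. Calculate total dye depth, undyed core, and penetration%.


Total dyed = 0.32 mm
Undyed core = 0.48 mm
Penetration = 40.0%


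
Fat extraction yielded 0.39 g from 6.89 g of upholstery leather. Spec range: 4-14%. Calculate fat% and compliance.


Fat% = 0.39 / 6.89 x 100 = 5.7%
Spec range: 4-14%
Compliant: Yes


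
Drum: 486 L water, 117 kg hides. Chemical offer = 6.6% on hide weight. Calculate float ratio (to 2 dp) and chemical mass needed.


Float ratio = 4.15
Chemical needed = 7.722 kg


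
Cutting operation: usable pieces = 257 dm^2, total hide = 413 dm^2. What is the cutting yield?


62.2%


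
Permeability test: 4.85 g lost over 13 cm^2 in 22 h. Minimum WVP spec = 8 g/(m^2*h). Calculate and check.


WVP = 4.85 / (13 x 22) x 10000 = 169.58 g/(m^2*h)
Minimum: 8 g/(m^2*h)
Meets spec: Yes


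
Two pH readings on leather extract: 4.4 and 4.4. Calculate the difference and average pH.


Difference = |4.4 - 4.4| = 0.0
Average = (4.4 + 4.4) / 2 = 4.40


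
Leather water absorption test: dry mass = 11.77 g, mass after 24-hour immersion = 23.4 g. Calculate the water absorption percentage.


98.8%

Water absorbed = 23.4 - 11.77 = 11.63 g
WA% = 11.63 / 11.77 x 100 = 98.8%


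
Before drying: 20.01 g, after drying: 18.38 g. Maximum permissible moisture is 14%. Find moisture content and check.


Moisture content = 8.1%
Acceptable: Yes


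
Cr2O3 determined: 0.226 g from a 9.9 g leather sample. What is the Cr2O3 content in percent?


2.28%

Cr2O3% = 0.226 / 9.9 x 100
Cr2O3% = 2.28%


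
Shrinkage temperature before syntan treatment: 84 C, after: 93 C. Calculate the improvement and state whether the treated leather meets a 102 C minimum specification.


Improvement = 93 - 84 = 9 C
Spec check: 93 C >= 102 C? No


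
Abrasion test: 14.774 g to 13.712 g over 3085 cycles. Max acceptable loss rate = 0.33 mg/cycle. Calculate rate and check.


Loss = 14.774 - 13.712 = 1.062 g
Rate = 1.062 g / 3085 cycles x 1000 = 0.344 mg/cycle
Max = 0.33 mg/cycle
Passes: No


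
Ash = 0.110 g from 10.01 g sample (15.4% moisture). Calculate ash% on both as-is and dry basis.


As-is ash% = 0.110 / 10.01 x 100 = 1.10%
Dry mass = 10.01 x (100 - 15.4) / 100 = 8.46846 g
Dry-basis ash% = 0.110 / 8.46846 x 100 = 1.30%


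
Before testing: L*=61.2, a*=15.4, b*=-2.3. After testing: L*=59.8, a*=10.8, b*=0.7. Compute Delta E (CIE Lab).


dL = 59.8 - 61.2 = -1.4
da = 10.8 - 15.4 = -4.6
db = 0.7 - (-2.3) = 3.0
dE = sqrt((-1.4)^2 + (-4.6)^2 + (3.0)^2) = 5.67


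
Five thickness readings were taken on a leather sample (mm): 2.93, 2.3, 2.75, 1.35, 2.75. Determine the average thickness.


2.42 mm


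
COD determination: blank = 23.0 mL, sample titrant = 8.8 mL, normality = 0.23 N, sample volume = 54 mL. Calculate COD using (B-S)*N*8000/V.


COD = (23.0 - 8.8) x 0.23 x 8000 / 54
COD = 14.2 x 0.23 x 8000 / 54
COD = 483.9 mg/L


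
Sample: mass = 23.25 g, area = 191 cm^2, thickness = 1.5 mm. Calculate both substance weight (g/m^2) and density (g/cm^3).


Substance weight = 1217.3 g/m^2
Density = 0.812 g/cm^3


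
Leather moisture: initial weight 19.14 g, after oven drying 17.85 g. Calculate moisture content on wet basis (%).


6.7%


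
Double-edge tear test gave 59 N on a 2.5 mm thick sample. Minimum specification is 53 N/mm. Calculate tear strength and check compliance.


Tear strength = 23.6 N/mm
Compliant: No


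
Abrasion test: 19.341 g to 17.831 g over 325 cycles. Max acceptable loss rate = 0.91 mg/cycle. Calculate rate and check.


Rate = 4.646 mg/cycle
Passes: No

Loss = 19.341 - 17.831 = 1.510 g
Rate = 1.510 g / 325 cycles x 1000 = 4.646 mg/cycle
Max = 0.91 mg/cycle
Passes: No


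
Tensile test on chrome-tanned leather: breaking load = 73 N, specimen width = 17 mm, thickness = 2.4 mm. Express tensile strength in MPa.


Cross-section = 17 x 2.4 = 40.8 mm^2
TS = 73 / 40.8 = 1.79 MPa
(1 N/mm^2 = 1 MPa)


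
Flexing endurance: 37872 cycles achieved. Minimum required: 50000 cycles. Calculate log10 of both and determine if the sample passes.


log10(37872) = 4.58
log10(50000) = 4.70
Passes: No


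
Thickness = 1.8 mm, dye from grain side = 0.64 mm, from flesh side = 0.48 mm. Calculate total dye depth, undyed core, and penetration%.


Total dyed = 0.64 + 0.48 = 1.12 mm
Undyed core = 1.8 - 1.12 = 0.68 mm
Penetration = 1.12 / 1.8 x 100 = 62.2%


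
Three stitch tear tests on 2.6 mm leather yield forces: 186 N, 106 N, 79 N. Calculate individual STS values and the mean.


STS1 = 71.5 N/mm
STS2 = 40.8 N/mm
STS3 = 30.4 N/mm
Mean = 47.6 N/mm

STS1 = 186 / 2.6 = 71.5 N/mm
STS2 = 106 / 2.6 = 40.8 N/mm
STS3 = 79 / 2.6 = 30.4 N/mm
Mean = (71.5 + 40.8 + 30.4) / 3 = 47.6 N/mm


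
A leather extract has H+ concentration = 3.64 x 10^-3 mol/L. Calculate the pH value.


pH = -log10[H+]
pH = -log10(3.64 x 10^-3) = 2.44


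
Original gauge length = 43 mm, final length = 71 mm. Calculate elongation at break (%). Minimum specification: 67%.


Extension = 71 - 43 = 28 mm
Elongation = 28 / 43 x 100 = 65.1%
Minimum required: 67%
Meets specification: No


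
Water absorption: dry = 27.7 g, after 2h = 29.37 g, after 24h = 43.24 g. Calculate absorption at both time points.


WA (2h) = (29.37 - 27.7) / 27.7 x 100 = 6.0%
WA (24h) = (43.24 - 27.7) / 27.7 x 100 = 56.1%


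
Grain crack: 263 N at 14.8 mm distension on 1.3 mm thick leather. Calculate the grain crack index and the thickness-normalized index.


Crack index = 263 / 14.8 = 17.8 N/mm
Normalized = 17.8 / 1.3 = 13.7 N/mm per mm


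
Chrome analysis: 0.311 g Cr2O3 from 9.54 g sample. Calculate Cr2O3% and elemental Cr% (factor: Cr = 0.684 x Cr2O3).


Cr2O3 = 3.26%
Cr = 2.23%


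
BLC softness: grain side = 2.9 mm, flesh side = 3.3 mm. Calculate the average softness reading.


Average = (2.9 + 3.3) / 2
Average = 3.10 mm


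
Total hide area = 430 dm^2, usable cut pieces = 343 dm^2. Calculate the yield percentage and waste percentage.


Yield = 343 / 430 x 100 = 79.8%
Waste = 430 - 343 = 87 dm^2
Waste% = 100 - 79.8 = 20.2%


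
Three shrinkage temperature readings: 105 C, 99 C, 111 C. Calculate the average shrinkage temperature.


105.0 C

Average = (105 + 99 + 111) / 3
Average = 315 / 3 = 105.0 C


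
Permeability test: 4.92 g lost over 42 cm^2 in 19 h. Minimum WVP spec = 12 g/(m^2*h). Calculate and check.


WVP = 4.92 / (42 x 19) x 10000 = 61.65 g/(m^2*h)
Minimum: 12 g/(m^2*h)
Meets spec: Yes


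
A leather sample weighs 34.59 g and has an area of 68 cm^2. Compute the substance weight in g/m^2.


5086.8 g/m^2

Substance weight = mass / area x 10000
SW = 34.59 / 68 x 10000
SW = 5086.8 g/m^2


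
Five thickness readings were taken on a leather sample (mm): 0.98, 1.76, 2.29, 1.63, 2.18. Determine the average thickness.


1.77 mm


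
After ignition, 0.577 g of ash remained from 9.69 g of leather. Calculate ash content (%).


5.95%

Ash% = 0.577 / 9.69 x 100
Ash% = 5.95%


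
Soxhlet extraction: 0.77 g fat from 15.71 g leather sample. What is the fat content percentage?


Fat content = 0.77 / 15.71 x 100
Fat = 4.9%


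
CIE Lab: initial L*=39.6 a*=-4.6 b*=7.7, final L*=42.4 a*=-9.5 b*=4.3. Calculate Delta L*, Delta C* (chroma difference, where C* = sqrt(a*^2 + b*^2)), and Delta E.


Delta L* = 42.4 - 39.6 = 2.8
C1* = sqrt((-4.6)^2 + (7.7)^2) = 8.969
C2* = sqrt((-9.5)^2 + (4.3)^2) = 10.428
Delta C* = 10.428 - 8.969 = 1.46
Delta E = sqrt((2.8)^2 + (-4.9)^2 + (-3.4)^2) = 6.59


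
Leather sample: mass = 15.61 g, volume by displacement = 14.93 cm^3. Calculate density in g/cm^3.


Density = mass / volume
Density = 15.61 / 14.93 = 1.046 g/cm^3


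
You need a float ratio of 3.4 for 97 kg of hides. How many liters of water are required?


329.8 L


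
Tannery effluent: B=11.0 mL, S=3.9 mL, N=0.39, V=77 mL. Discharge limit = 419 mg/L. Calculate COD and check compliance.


COD = 287.7 mg/L
Compliant: Yes

COD = (11.0 - 3.9) x 0.39 x 8000 / 77 = 287.7 mg/L
Limit: 419 mg/L
Compliant: Yes


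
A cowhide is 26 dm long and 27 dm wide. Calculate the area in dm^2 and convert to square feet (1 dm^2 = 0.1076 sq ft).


Area = 26 x 27 = 702 dm^2
Conversion: 702 x 0.1076 = 75.54 sq ft


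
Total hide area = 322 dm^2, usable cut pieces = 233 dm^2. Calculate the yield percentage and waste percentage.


Yield = 72.4%
Waste = 27.6%

Yield = 233 / 322 x 100 = 72.4%
Waste = 322 - 233 = 89 dm^2
Waste% = 100 - 72.4 = 27.6%


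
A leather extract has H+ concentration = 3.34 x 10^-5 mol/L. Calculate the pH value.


pH = 4.48

pH = -log10[H+]
pH = -log10(3.34 x 10^-5) = 4.48


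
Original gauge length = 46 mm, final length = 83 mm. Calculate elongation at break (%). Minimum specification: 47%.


Elongation = 80.4%
Meets spec: Yes

Extension = 83 - 46 = 37 mm
Elongation = 37 / 46 x 100 = 80.4%
Minimum required: 47%
Meets specification: Yes


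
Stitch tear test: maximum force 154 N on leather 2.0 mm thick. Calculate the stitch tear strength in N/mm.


77.0 N/mm

Stitch tear strength = force / thickness
STS = 154 / 2.0 = 77.0 N/mm


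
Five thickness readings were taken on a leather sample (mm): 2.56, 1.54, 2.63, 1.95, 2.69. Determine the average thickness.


2.27 mm

Sum = 2.56 + 1.54 + 2.63 + 1.95 + 2.69 = 11.37
Average = 11.37 / 5 = 2.27 mm


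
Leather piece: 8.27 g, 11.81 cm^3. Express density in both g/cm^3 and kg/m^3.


0.700 g/cm^3
700 kg/m^3

Density = 8.27 / 11.81 = 0.700 g/cm^3
Convert: 0.700 x 1000 = 700 kg/m^3


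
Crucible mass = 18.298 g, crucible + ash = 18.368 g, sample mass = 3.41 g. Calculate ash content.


Ash mass = 0.070 g
Ash content = 2.05%

Ash mass = 18.368 - 18.298 = 0.070 g
Ash% = 0.070 / 3.41 x 100 = 2.05%


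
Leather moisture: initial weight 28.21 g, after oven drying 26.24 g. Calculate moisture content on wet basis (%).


Moisture = 28.21 - 26.24 = 1.97 g
MC = 1.97 / 28.21 x 100 = 7.0%


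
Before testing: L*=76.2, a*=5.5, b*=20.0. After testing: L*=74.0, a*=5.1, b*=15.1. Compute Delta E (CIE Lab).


dL = 74.0 - 76.2 = -2.2
da = 5.1 - 5.5 = -0.4
db = 15.1 - 20.0 = -4.9
dE = sqrt((-2.2)^2 + (-0.4)^2 + (-4.9)^2) = 5.39


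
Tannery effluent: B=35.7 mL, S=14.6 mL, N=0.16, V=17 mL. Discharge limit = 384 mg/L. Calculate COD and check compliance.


COD = (35.7 - 14.6) x 0.16 x 8000 / 17 = 1588.7 mg/L
Limit: 384 mg/L
Compliant: No


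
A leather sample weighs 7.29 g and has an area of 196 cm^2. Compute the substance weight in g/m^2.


371.9 g/m^2

Substance weight = mass / area x 10000
SW = 7.29 / 196 x 10000
SW = 371.9 g/m^2


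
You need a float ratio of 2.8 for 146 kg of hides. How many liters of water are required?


Water = hide weight x target ratio
Water = 146 x 2.8 = 408.8 L


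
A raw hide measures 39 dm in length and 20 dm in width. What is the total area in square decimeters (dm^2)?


780 dm^2


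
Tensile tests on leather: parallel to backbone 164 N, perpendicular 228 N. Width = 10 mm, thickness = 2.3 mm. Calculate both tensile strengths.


Parallel = 7.13 N/mm^2
Perpendicular = 9.91 N/mm^2


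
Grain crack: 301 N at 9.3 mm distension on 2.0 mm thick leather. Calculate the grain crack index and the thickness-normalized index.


Crack index = 301 / 9.3 = 32.4 N/mm
Normalized = 32.4 / 2.0 = 16.2 N/mm per mm


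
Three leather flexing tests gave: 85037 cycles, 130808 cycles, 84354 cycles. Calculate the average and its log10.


Average = (85037 + 130808 + 84354) / 3 = 100066 cycles
log10(100066) = 5.00


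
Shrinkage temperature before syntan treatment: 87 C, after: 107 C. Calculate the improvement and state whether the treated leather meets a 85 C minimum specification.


Improvement = 107 - 87 = 20 C
Spec check: 107 C >= 85 C? Yes


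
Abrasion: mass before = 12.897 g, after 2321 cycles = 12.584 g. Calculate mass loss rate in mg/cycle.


Mass loss = 12.897 - 12.584 = 0.313 g
Rate = 0.313 / 2321 x 1000 = 0.135 mg/cycle


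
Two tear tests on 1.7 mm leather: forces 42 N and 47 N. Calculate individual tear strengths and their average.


Tear 1 = 24.7 N/mm
Tear 2 = 27.6 N/mm
Average = 26.2 N/mm

Tear 1 = 42 / 1.7 = 24.7 N/mm
Tear 2 = 47 / 1.7 = 27.6 N/mm
Average = (24.7 + 27.6) / 2 = 26.2 N/mm


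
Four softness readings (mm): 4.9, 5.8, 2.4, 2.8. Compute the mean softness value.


3.98 mm

Sum = 4.9 + 5.8 + 2.4 + 2.8
Mean = 15.9 / 4 = 3.98 mm


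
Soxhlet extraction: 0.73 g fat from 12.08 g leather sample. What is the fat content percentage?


6.0%


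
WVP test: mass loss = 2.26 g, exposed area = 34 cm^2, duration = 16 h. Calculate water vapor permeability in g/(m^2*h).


WVP = mass_loss / (area x time) x 10000
WVP = 2.26 / (34 x 16) x 10000
WVP = 2.26 / 544 x 10000 = 41.54 g/(m^2*h)


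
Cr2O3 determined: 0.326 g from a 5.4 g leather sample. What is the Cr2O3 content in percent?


Cr2O3% = 0.326 / 5.4 x 100
Cr2O3% = 6.04%


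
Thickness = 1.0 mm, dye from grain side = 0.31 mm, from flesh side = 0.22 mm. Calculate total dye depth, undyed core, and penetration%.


Total dyed = 0.53 mm
Undyed core = 0.47 mm
Penetration = 53.0%

Total dyed = 0.31 + 0.22 = 0.53 mm
Undyed core = 1.0 - 0.53 = 0.47 mm
Penetration = 0.53 / 1.0 x 100 = 53.0%


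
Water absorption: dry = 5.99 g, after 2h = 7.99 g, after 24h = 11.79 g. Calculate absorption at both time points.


2h absorption = 33.4%
24h absorption = 96.8%


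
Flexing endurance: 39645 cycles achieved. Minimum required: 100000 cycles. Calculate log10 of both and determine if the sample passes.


Achieved: log10 = 4.60
Required: log10 = 5.00
Passes: No


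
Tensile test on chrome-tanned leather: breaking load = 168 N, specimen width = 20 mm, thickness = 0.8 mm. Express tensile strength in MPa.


Cross-section = 20 x 0.8 = 16.0 mm^2
TS = 168 / 16.0 = 10.50 MPa
(1 N/mm^2 = 1 MPa)


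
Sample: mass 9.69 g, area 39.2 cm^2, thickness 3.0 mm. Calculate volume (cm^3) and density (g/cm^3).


Thickness in cm = 3.0 / 10 = 0.30 cm
Volume = 39.2 x 0.30 = 11.760 cm^3
Density = 9.69 / 11.760 = 0.824 g/cm^3


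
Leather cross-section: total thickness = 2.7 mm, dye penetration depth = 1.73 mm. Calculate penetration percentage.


Penetration% = 1.73 / 2.7 x 100
Penetration = 64.1%


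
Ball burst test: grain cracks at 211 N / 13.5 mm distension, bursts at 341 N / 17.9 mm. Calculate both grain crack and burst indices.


Crack index = 211 / 13.5 = 15.6 N/mm
Burst index = 341 / 17.9 = 19.1 N/mm


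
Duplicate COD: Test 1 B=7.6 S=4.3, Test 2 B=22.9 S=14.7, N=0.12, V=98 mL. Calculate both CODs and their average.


COD1 = (7.6 - 4.3) x 0.12 x 8000 / 98 = 32.3 mg/L
COD2 = (22.9 - 14.7) x 0.12 x 8000 / 98 = 80.3 mg/L
Average = (32.3 + 80.3) / 2 = 56.3 mg/L
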